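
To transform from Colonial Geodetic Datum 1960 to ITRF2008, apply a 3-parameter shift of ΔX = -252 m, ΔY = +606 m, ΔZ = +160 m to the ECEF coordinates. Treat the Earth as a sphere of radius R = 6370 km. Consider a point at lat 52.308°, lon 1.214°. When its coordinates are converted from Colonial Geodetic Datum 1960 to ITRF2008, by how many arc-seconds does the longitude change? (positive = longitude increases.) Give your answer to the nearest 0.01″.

Δλ = 32.37″

sin φ = 0.791309, cos φ = 0.611417, sin λ = 0.021187, cos λ = 0.999776.
East component: ΔE = −sin λ·ΔX + cos λ·ΔY = −(0.021187)(-252) + (0.999776)(606) = 611.20 m.
1° of latitude spans πR/180 = 111177 m; at latitude φ, 1° of longitude spans that × cos φ = 67975.7 m, so Δλ = 611.20 / 67975.7 × 3600 = 32.369″.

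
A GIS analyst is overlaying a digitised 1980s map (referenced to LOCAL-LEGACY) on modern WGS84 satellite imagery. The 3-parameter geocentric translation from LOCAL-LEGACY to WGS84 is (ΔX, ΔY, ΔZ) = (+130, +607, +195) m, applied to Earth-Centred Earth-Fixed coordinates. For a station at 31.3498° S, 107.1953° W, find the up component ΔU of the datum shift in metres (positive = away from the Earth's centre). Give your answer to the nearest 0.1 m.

ΔU = -629.5 m

The local up (radial) axis is (cos φ cos λ, cos φ sin λ, sin φ), giving ΔU = -32.821 − 495.212 − 101.451 = -629.48 m.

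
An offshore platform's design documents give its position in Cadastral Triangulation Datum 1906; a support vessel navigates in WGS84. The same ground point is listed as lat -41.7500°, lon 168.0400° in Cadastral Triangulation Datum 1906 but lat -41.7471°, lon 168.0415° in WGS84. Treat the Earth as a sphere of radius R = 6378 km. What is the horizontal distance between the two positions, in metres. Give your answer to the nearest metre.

Δφ = -41.7471° − -41.7500° = +0.0029°; Δλ = 168.0415° − 168.0400° = +0.0015°.
1° along a meridian = πR/180 = 111317 m.
ΔN = Δφ × 111317 = 322.8 m; ΔE = Δλ × 111317 × cos(-41.7500°) = +0.0015 × 111317 × 0.746057 = 124.6 m.
Distance = √(ΔE² + ΔN²) = √(124.6² + 322.8²) = 346.0 m.

346 m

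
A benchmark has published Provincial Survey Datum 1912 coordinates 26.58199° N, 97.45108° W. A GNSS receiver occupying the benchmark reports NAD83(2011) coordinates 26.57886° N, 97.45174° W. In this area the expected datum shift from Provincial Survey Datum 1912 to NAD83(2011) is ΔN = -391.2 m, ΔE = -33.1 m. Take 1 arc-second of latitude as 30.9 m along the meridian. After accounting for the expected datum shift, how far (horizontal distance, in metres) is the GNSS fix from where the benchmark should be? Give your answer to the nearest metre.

54 m

Observed coordinate differences: Δφ = -0.00313°, Δλ = -0.00066°.
Converting to metres (1° lat = 111240 m, cos φ = 0.894295): observed ΔN = -348.2 m, observed ΔE = -65.7 m.
Subtracting the expected shift leaves a residual of -348.2 − (-391.2) = 43.0 m north and -65.7 − (-33.1) = -32.6 m east.
Residual distance = √(43.0² + (-32.6)²) = 54.0 m.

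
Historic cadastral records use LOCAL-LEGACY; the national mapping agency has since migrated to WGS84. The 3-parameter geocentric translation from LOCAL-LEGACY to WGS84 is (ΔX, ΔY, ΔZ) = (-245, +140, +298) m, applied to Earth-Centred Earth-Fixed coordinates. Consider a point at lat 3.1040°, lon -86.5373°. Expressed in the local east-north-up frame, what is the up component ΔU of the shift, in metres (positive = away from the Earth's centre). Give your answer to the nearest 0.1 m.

The local up (radial) axis is (cos φ cos λ, cos φ sin λ, sin φ), giving ΔU = -14.776 − 139.539 + 16.136 = -138.18 m.

ΔU = -138.2 m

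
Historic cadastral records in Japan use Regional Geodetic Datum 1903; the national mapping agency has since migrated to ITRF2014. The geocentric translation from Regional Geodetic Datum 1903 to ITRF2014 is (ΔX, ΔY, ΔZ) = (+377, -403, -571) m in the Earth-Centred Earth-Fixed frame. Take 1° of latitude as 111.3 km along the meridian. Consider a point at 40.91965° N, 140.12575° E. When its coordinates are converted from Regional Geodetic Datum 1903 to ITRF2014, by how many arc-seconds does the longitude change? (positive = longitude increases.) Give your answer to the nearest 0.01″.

Δλ = 2.89″

sin φ = 0.655000, cos φ = 0.755629, sin λ = 0.641105, cos λ = -0.767453.
East component: ΔE = −sin λ·ΔX + cos λ·ΔY = −(0.641105)(377) + (-0.767453)(-403) = 67.59 m.
1° of latitude spans 111300 m; at latitude φ, 1° of longitude spans that × cos φ = 84101.5 m, so Δλ = 67.59 / 84101.5 × 3600 = 2.893″.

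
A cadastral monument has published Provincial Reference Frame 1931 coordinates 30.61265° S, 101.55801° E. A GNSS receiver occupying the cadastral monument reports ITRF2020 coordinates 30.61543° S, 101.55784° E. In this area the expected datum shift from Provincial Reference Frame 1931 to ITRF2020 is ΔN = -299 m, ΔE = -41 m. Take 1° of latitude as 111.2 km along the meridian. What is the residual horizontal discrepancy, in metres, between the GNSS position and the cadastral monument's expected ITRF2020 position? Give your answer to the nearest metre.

Observed coordinate differences: Δφ = -0.00278°, Δλ = -0.00017°.
Converting to metres (1° lat = 111200 m, cos φ = 0.860630): observed ΔN = -309.1 m, observed ΔE = -16.3 m.
Subtracting the expected shift leaves a residual of -309.1 − (-299) = -10.1 m north and -16.3 − (-41) = 24.7 m east.
Residual distance = √((-10.1)² + 24.7²) = 26.7 m.

27 m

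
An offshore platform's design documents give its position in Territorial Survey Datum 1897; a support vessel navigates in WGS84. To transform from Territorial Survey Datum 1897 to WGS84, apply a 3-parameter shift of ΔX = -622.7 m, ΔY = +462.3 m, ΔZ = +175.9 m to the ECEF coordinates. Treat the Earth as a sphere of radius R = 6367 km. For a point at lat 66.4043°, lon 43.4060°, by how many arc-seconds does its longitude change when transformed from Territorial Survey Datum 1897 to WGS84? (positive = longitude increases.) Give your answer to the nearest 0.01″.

sin φ = 0.916393, cos φ = 0.400280, sin λ = 0.687164, cos λ = 0.726503.
East component: ΔE = −sin λ·ΔX + cos λ·ΔY = −(0.687164)(-622.7) + (0.726503)(462.3) = 763.76 m.
1° of latitude spans πR/180 = 111125 m; at latitude φ, 1° of longitude spans that × cos φ = 44481.2 m, so Δλ = 763.76 / 44481.2 × 3600 = 61.813″.

Δλ = 61.81″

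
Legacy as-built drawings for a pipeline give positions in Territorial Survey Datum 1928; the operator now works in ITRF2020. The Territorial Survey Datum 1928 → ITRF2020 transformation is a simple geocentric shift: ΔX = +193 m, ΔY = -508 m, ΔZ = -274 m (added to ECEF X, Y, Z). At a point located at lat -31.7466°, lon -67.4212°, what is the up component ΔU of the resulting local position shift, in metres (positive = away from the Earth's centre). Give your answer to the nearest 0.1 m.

ΔU = 606.1 m

At φ = -31.7466°, λ = -67.4212°: sin φ = -0.526163, cos φ = 0.850383, sin λ = -0.923352, cos λ = 0.383954.
ΔU = cos φ cos λ·ΔX + cos φ sin λ·ΔY + sin φ·ΔZ = (0.850383)(0.383954)(193) + (0.850383)(-0.923352)(-508) + (-0.526163)(-274) = 606.07 m.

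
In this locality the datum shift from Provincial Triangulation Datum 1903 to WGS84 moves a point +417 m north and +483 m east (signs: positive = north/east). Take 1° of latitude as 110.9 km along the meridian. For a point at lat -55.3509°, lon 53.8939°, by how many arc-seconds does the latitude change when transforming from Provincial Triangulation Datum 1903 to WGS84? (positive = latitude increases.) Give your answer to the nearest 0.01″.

Δφ = 13.54″

1° of latitude = 110.9 km, so Δφ = 417.0 / 110900 = 0.0037601° = 13.537″.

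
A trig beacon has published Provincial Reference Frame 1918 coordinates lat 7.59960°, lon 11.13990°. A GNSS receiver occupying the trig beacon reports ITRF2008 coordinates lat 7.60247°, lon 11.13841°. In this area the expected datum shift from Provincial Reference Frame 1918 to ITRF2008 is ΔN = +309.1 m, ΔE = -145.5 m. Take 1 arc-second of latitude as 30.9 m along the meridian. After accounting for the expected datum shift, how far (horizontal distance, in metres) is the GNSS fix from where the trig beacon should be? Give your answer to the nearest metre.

Observed coordinate differences: Δφ = +0.00287°, Δλ = -0.00149°.
Converting to metres (1° lat = 111240 m, cos φ = 0.991216): observed ΔN = 319.3 m, observed ΔE = -164.3 m.
Subtracting the expected shift leaves a residual of 319.3 − (309.1) = 10.2 m north and -164.3 − (-145.5) = -18.8 m east.
Residual distance = √(10.2² + (-18.8)²) = 21.4 m.

21 m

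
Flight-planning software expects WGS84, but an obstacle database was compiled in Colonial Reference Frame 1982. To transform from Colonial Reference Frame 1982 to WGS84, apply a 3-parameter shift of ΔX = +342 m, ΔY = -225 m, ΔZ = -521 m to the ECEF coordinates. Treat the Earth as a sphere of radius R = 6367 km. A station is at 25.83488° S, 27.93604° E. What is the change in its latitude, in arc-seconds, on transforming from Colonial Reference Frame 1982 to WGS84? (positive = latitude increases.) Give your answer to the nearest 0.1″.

Δφ = -12.4″

sin φ = -0.435779, cos φ = 0.900054, sin λ = 0.468486, cos λ = 0.883471.
North component: ΔN = −sin φ cos λ·ΔX − sin φ sin λ·ΔY + cos φ·ΔZ = −(-0.435779)(0.883471)(342) − (-0.435779)(0.468486)(-225) + (0.900054)(-521) = -383.19 m.
1° of latitude spans πR/180 = 111125 m, so Δφ = -383.19 / 111125 × 3600 = -12.414″.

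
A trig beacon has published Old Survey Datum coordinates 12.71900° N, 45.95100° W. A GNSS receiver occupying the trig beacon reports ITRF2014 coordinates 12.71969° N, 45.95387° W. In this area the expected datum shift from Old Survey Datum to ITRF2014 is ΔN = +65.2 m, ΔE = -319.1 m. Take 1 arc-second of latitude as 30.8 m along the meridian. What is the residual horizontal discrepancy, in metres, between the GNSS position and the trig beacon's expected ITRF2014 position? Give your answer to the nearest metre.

14 m

Observed coordinate differences: Δφ = +0.00069°, Δλ = -0.00287°.
Converting to metres (1° lat = 110880 m, cos φ = 0.975462): observed ΔN = 76.5 m, observed ΔE = -310.4 m.
Subtracting the expected shift leaves a residual of 76.5 − (65.2) = 11.3 m north and -310.4 − (-319.1) = 8.7 m east.
Residual distance = √(11.3² + 8.7²) = 14.3 m.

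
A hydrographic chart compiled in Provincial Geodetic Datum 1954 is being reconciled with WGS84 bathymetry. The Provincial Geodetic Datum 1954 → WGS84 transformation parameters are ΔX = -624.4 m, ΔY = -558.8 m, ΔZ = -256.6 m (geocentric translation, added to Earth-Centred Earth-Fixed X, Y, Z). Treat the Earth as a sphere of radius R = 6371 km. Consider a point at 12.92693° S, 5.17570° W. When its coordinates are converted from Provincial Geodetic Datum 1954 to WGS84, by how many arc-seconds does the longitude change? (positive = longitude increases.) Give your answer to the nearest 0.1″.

Δλ = -20.4″

sin φ = -0.223708, cos φ = 0.974656, sin λ = -0.090210, cos λ = 0.995923.
East component: ΔE = −sin λ·ΔX + cos λ·ΔY = −(-0.090210)(-624.4) + (0.995923)(-558.8) = -612.85 m.
1° of latitude spans πR/180 = 111195 m; at latitude φ, 1° of longitude spans that × cos φ = 108376.8 m, so Δλ = -612.85 / 108376.8 × 3600 = -20.357″.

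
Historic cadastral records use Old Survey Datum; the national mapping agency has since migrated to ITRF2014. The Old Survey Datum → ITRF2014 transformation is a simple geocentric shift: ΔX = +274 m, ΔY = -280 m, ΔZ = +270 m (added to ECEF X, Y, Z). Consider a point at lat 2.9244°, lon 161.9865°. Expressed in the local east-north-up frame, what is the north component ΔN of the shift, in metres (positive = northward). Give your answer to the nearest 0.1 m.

ΔN = 287.4 m

The local north axis is (−sin φ cos λ, −sin φ sin λ, cos φ), giving ΔN = 13.294 + 4.418 + 269.648 = 287.36 m.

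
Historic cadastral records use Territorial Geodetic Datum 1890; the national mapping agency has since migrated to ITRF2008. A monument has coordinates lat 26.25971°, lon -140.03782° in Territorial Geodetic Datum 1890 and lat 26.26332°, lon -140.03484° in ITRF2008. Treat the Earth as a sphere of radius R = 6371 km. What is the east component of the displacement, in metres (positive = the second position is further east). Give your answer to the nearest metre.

ΔE = 297 m

Δφ = 26.26332° − 26.25971° = +0.00361°; Δλ = -140.03484° − -140.03782° = +0.00298°.
1° along a meridian = πR/180 = 111195 m.
ΔN = Δφ × 111195 = 401.4 m; ΔE = Δλ × 111195 × cos(26.25971°) = +0.00298 × 111195 × 0.896798 = 297.2 m.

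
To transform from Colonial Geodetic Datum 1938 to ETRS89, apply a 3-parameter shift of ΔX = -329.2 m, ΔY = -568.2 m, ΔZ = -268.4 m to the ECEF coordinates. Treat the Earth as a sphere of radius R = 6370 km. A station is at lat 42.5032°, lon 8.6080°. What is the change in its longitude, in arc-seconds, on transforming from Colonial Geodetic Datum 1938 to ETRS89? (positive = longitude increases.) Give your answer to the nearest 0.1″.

Δλ = -22.5″

sin φ = 0.675631, cos φ = 0.737240, sin λ = 0.149673, cos λ = 0.988735.
East component: ΔE = −sin λ·ΔX + cos λ·ΔY = −(0.149673)(-329.2) + (0.988735)(-568.2) = -512.53 m.
1° of latitude spans πR/180 = 111177 m; at latitude φ, 1° of longitude spans that × cos φ = 81964.4 m, so Δλ = -512.53 / 81964.4 × 3600 = -22.511″.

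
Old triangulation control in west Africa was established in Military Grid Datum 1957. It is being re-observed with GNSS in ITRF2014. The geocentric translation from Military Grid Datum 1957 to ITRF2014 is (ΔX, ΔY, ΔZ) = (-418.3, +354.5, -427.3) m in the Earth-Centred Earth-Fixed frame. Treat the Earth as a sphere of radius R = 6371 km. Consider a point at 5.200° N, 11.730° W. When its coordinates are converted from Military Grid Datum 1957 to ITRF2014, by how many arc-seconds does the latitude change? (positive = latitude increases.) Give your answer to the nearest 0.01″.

Δφ = -12.36″

sin φ = 0.090633, cos φ = 0.995884, sin λ = -0.203300, cos λ = 0.979116.
North component: ΔN = −sin φ cos λ·ΔX − sin φ sin λ·ΔY + cos φ·ΔZ = −(0.090633)(0.979116)(-418.3) − (0.090633)(-0.203300)(354.5) + (0.995884)(-427.3) = -381.89 m.
1° of latitude spans πR/180 = 111195 m, so Δφ = -381.89 / 111195 × 3600 = -12.364″.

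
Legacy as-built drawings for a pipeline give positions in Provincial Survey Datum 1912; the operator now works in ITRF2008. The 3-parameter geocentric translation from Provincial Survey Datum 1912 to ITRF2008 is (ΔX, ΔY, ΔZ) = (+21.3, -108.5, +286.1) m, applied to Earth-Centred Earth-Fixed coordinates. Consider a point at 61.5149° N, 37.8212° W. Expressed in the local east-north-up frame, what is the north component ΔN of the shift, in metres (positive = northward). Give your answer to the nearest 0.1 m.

The local north axis is (−sin φ cos λ, −sin φ sin λ, cos φ), giving ΔN = -14.789 − 58.478 + 136.450 = 63.18 m.

ΔN = 63.2 m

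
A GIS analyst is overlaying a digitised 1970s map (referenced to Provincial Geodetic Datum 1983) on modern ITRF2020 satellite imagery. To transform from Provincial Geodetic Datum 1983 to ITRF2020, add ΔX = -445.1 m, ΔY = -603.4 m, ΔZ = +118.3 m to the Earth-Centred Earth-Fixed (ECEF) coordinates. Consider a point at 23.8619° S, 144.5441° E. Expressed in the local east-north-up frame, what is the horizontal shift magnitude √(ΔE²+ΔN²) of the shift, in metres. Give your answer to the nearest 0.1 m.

The local east axis at (φ, λ) is (−sin λ, cos λ, 0), so ΔE = −sin(144.5441°)·(-445.1) + cos(144.5441°)·(-603.4) = 749.70 m.
The local north axis is (−sin φ cos λ, −sin φ sin λ, cos φ), giving ΔN = 146.668 − 141.594 + 108.188 = 113.26 m.
Horizontal magnitude = √(ΔE² + ΔN²) = √(749.70² + 113.26²) = 758.21 m.

758.2 m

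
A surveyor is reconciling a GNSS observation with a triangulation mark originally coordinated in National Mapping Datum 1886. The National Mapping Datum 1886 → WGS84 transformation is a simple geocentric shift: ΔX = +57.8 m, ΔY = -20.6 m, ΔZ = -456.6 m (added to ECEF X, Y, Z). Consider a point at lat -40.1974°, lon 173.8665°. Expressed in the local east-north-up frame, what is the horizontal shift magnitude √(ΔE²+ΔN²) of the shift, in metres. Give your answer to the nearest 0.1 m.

387.5 m

At φ = -40.1974°, λ = 173.8665°: sin φ = -0.645423, cos φ = 0.763825, sin λ = 0.106845, cos λ = -0.994276.
ΔE = −sin λ·ΔX + cos λ·ΔY = −(0.106845)·(57.8) + (-0.994276)·(-20.6) = 14.31 m.
ΔN = −sin φ cos λ·ΔX − sin φ sin λ·ΔY + cos φ·ΔZ = −(-0.645423)(-0.994276)(57.8) − (-0.645423)(0.106845)(-20.6) + (0.763825)(-456.6) = -387.28 m.
Horizontal magnitude = √(ΔE² + ΔN²) = √(14.31² + (-387.28)²) = 387.54 m.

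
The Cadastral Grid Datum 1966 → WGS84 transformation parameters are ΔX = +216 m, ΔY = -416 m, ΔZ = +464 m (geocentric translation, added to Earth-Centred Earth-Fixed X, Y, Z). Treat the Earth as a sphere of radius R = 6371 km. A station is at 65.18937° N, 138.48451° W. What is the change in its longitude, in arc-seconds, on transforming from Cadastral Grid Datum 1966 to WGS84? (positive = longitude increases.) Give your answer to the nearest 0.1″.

sin φ = 0.907700, cos φ = 0.419620, sin λ = -0.662823, cos λ = -0.748777.
East component: ΔE = −sin λ·ΔX + cos λ·ΔY = −(-0.662823)(216) + (-0.748777)(-416) = 454.66 m.
1° of latitude spans πR/180 = 111195 m; at latitude φ, 1° of longitude spans that × cos φ = 46659.7 m, so Δλ = 454.66 / 46659.7 × 3600 = 35.079″.

Δλ = 35.1″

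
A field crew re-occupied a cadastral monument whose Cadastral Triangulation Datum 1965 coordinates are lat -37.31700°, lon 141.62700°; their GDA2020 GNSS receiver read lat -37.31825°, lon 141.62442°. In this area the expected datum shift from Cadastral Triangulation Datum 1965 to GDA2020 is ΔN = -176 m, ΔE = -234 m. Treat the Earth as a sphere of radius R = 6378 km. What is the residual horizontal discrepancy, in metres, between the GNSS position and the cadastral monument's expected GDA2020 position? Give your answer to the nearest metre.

Observed coordinate differences: Δφ = -0.00125°, Δλ = -0.00258°.
Converting to metres (1° lat = 111317 m, cos φ = 0.795294): observed ΔN = -139.1 m, observed ΔE = -228.4 m.
Subtracting the expected shift leaves a residual of -139.1 − (-176) = 36.9 m north and -228.4 − (-234) = 5.6 m east.
Residual distance = √(36.9² + 5.6²) = 37.3 m.

37 m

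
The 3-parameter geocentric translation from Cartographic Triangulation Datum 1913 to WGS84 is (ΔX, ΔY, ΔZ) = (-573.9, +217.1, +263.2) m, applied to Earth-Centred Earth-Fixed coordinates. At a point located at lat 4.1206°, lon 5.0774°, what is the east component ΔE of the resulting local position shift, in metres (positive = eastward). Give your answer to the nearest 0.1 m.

At φ = 4.1206°, λ = 5.0774°: sin φ = 0.071856, cos φ = 0.997415, sin λ = 0.088501, cos λ = 0.996076.
ΔE = −sin λ·ΔX + cos λ·ΔY = −(0.088501)·(-573.9) + (0.996076)·(217.1) = 267.04 m.

ΔE = 267.0 m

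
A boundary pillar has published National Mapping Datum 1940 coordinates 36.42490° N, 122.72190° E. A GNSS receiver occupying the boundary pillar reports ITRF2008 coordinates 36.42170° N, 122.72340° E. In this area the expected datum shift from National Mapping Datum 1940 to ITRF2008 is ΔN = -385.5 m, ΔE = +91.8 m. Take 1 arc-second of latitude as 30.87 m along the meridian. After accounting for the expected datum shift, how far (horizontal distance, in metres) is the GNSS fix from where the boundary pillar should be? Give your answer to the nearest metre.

Observed coordinate differences: Δφ = -0.00320°, Δλ = +0.00150°.
Converting to metres (1° lat = 111132 m, cos φ = 0.804636): observed ΔN = -355.6 m, observed ΔE = 134.1 m.
Subtracting the expected shift leaves a residual of -355.6 − (-385.5) = 29.9 m north and 134.1 − (91.8) = 42.3 m east.
Residual distance = √(29.9² + 42.3²) = 51.8 m.

52 m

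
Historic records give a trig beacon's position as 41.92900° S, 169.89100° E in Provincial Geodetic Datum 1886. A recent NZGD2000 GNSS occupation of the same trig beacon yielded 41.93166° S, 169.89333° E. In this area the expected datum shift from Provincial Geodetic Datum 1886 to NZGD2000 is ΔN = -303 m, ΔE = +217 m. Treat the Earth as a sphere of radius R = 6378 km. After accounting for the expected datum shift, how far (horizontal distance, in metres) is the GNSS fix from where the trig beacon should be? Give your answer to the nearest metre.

25 m

Observed coordinate differences: Δφ = -0.00266°, Δλ = +0.00233°.
Converting to metres (1° lat = 111317 m, cos φ = 0.743973): observed ΔN = -296.1 m, observed ΔE = 193.0 m.
Subtracting the expected shift leaves a residual of -296.1 − (-303) = 6.9 m north and 193.0 − (217) = -24.0 m east.
Residual distance = √(6.9² + (-24.0)²) = 25.0 m.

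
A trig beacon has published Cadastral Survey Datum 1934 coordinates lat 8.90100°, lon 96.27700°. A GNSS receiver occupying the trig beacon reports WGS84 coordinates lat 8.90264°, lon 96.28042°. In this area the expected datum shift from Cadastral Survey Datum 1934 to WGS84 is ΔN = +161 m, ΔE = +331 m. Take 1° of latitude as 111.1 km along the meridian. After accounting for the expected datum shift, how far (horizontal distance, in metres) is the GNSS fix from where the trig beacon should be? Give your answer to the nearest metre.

49 m

Observed coordinate differences: Δφ = +0.00164°, Δλ = +0.00342°.
Converting to metres (1° lat = 111100 m, cos φ = 0.987957): observed ΔN = 182.2 m, observed ΔE = 375.4 m.
Subtracting the expected shift leaves a residual of 182.2 − (161) = 21.2 m north and 375.4 − (331) = 44.4 m east.
Residual distance = √(21.2² + 44.4²) = 49.2 m.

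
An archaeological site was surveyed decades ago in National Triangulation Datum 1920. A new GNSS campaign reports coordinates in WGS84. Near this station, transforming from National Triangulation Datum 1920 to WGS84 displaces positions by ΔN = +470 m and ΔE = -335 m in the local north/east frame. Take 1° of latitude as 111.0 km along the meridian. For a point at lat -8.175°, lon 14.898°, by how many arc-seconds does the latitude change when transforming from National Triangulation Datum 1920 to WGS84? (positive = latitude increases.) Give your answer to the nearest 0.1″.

Δφ = 15.2″

1° of latitude = 111.0 km, so Δφ = 470.0 / 111000 = 0.0042342° = 15.243″.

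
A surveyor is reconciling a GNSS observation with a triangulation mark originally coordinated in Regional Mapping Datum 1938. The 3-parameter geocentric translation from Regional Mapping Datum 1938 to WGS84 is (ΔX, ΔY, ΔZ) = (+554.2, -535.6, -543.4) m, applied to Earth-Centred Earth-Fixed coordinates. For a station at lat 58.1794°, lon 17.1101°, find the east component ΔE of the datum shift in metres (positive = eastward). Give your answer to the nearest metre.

At φ = 58.1794°, λ = 17.1101°: sin φ = 0.849703, cos φ = 0.527261, sin λ = 0.294209, cos λ = 0.955741.
ΔE = −sin λ·ΔX + cos λ·ΔY = −(0.294209)·(554.2) + (0.955741)·(-535.6) = -674.95 m.

ΔE = -675 m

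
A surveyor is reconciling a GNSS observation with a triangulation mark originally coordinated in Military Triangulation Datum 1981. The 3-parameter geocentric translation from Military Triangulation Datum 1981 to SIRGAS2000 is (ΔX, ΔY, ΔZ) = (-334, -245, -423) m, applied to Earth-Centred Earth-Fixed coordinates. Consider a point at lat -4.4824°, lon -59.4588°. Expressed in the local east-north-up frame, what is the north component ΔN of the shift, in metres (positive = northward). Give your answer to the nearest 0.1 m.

ΔN = -418.5 m

The local north axis is (−sin φ cos λ, −sin φ sin λ, cos φ), giving ΔN = -13.264 + 16.491 − 421.706 = -418.48 m.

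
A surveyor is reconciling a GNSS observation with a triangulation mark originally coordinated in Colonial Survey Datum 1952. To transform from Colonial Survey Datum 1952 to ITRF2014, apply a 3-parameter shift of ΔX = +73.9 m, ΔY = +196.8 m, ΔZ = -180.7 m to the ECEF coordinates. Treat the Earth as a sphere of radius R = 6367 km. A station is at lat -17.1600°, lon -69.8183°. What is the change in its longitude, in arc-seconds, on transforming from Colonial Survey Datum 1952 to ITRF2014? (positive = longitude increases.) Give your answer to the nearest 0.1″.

sin φ = -0.295041, cos φ = 0.955485, sin λ = -0.938603, cos λ = 0.344998.
East component: ΔE = −sin λ·ΔX + cos λ·ΔY = −(-0.938603)(73.9) + (0.344998)(196.8) = 137.26 m.
1° of latitude spans πR/180 = 111125 m; at latitude φ, 1° of longitude spans that × cos φ = 106178.3 m, so Δλ = 137.26 / 106178.3 × 3600 = 4.654″.

Δλ = 4.7″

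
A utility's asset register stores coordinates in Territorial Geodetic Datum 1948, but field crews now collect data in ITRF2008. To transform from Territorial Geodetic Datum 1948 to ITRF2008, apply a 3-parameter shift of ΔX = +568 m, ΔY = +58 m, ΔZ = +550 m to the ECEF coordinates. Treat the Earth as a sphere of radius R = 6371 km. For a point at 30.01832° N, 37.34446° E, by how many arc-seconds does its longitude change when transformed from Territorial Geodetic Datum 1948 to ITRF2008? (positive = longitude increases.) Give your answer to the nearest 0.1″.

sin φ = 0.500277, cos φ = 0.865865, sin λ = 0.606605, cos λ = 0.795003.
East component: ΔE = −sin λ·ΔX + cos λ·ΔY = −(0.606605)(568) + (0.795003)(58) = -298.44 m.
1° of latitude spans πR/180 = 111195 m; at latitude φ, 1° of longitude spans that × cos φ = 96279.8 m, so Δλ = -298.44 / 96279.8 × 3600 = -11.159″.

Δλ = -11.2″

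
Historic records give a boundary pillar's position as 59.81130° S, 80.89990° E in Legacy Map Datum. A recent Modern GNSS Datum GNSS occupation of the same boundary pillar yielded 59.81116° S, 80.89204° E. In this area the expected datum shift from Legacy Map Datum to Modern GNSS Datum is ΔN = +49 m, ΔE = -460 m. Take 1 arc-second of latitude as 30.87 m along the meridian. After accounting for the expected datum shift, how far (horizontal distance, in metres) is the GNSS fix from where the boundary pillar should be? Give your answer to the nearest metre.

Observed coordinate differences: Δφ = +0.00014°, Δλ = -0.00786°.
Converting to metres (1° lat = 111132 m, cos φ = 0.502849): observed ΔN = 15.6 m, observed ΔE = -439.2 m.
Subtracting the expected shift leaves a residual of 15.6 − (49) = -33.4 m north and -439.2 − (-460) = 20.8 m east.
Residual distance = √((-33.4)² + 20.8²) = 39.4 m.

39 m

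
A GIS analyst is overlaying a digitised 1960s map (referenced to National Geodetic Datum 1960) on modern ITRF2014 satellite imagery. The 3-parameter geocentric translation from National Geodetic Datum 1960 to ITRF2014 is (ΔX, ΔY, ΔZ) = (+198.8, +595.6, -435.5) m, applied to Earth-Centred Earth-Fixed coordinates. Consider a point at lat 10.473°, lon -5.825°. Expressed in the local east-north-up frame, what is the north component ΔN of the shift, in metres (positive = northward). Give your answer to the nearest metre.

ΔN = -453 m

The local north axis is (−sin φ cos λ, −sin φ sin λ, cos φ), giving ΔN = -35.950 + 10.988 − 428.245 = -453.21 m.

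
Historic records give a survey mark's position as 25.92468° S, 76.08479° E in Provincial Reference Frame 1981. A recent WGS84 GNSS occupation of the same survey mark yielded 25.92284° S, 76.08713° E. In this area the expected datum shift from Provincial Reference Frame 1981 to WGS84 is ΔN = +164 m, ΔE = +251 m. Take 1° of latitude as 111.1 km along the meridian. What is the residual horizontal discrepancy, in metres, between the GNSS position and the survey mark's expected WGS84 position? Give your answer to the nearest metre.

Observed coordinate differences: Δφ = +0.00184°, Δλ = +0.00234°.
Converting to metres (1° lat = 111100 m, cos φ = 0.899370): observed ΔN = 204.4 m, observed ΔE = 233.8 m.
Subtracting the expected shift leaves a residual of 204.4 − (164) = 40.4 m north and 233.8 − (251) = -17.2 m east.
Residual distance = √(40.4² + (-17.2)²) = 43.9 m.

44 m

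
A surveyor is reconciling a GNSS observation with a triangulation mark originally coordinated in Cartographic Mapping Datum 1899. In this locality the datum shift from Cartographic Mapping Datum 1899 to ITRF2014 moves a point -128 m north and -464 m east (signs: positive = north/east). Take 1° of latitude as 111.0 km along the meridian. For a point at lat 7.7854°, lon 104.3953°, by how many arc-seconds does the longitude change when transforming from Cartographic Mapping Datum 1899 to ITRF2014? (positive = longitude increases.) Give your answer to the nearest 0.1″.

At latitude 7.7854°, cos φ = 0.990782.
1° of longitude at this latitude = 111.0 × cos φ = 109.98 km, so Δλ = -464.0 / 109976.8 = -0.0042191° = -15.189″.

Δλ = -15.2″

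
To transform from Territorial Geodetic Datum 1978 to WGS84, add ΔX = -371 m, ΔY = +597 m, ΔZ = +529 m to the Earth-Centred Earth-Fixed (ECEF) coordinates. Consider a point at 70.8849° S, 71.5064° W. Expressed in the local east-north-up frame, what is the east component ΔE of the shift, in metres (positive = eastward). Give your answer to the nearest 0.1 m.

ΔE = -162.5 m

At φ = -70.8849°, λ = -71.5064°: sin φ = -0.944863, cos φ = 0.327467, sin λ = -0.948359, cos λ = 0.317199.
ΔE = −sin λ·ΔX + cos λ·ΔY = −(-0.948359)·(-371) + (0.317199)·(597) = -162.47 m.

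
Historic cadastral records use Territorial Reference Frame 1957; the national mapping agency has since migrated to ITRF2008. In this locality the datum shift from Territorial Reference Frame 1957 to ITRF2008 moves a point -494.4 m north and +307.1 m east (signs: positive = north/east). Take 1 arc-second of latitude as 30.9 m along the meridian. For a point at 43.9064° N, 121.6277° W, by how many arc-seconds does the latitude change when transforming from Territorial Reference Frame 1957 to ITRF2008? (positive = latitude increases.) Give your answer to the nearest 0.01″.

Δφ = -16.00″

1″ of latitude = 30.90 m, so Δφ = -494.4 / 30.90 = -16.000″.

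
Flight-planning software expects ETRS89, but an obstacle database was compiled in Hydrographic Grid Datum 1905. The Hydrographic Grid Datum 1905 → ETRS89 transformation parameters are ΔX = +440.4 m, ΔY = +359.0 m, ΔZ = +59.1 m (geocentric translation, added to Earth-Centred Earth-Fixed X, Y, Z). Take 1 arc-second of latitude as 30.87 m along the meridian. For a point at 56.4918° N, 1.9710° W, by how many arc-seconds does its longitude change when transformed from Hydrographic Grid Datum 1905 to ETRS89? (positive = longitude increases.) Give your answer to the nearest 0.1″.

Δλ = 21.9″

sin φ = 0.833807, cos φ = 0.552056, sin λ = -0.034394, cos λ = 0.999408.
East component: ΔE = −sin λ·ΔX + cos λ·ΔY = −(-0.034394)(440.4) + (0.999408)(359.0) = 373.93 m.
1° of latitude spans 3600 × 30.87 = 111132 m; at latitude φ, 1° of longitude spans that × cos φ = 61351.1 m, so Δλ = 373.93 / 61351.1 × 3600 = 21.942″.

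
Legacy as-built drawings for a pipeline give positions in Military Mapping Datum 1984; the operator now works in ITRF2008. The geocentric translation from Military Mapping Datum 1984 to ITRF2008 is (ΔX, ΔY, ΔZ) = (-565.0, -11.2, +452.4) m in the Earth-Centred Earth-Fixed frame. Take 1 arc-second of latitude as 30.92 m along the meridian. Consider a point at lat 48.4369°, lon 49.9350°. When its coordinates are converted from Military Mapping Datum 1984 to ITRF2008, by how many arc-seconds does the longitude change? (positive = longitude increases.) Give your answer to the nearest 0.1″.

Δλ = 20.7″

sin φ = 0.748226, cos φ = 0.663444, sin λ = 0.765315, cos λ = 0.643656.
East component: ΔE = −sin λ·ΔX + cos λ·ΔY = −(0.765315)(-565.0) + (0.643656)(-11.2) = 425.19 m.
1° of latitude spans 3600 × 30.92 = 111312 m; at latitude φ, 1° of longitude spans that × cos φ = 73849.3 m, so Δλ = 425.19 / 73849.3 × 3600 = 20.727″.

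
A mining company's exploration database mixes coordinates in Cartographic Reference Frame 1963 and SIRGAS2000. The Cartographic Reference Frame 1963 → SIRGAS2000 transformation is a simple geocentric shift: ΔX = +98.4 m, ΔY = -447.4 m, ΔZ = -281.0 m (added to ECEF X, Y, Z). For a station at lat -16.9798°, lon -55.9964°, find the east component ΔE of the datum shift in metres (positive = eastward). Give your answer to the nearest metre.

At φ = -16.9798°, λ = -55.9964°: sin φ = -0.292035, cos φ = 0.956408, sin λ = -0.829002, cos λ = 0.559245.
ΔE = −sin λ·ΔX + cos λ·ΔY = −(-0.829002)·(98.4) + (0.559245)·(-447.4) = -168.63 m.

ΔE = -169 m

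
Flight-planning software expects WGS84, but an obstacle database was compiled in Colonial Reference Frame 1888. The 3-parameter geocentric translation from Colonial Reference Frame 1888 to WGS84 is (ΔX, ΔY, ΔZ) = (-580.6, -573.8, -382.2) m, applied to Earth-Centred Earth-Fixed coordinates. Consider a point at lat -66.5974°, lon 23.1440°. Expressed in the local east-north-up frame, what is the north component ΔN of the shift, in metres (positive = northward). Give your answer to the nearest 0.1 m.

ΔN = -848.7 m

At φ = -66.5974°, λ = 23.1440°: sin φ = -0.917737, cos φ = 0.397190, sin λ = 0.393043, cos λ = 0.919520.
ΔN = −sin φ cos λ·ΔX − sin φ sin λ·ΔY + cos φ·ΔZ = −(-0.917737)(0.919520)(-580.6) − (-0.917737)(0.393043)(-573.8) + (0.397190)(-382.2) = -848.74 m.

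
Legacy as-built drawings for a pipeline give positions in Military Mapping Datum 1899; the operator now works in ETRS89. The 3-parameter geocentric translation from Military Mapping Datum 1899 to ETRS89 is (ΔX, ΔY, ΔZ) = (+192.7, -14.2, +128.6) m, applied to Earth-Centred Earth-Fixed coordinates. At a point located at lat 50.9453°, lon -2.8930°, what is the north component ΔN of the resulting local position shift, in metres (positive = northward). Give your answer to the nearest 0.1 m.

At φ = 50.9453°, λ = -2.8930°: sin φ = 0.776545, cos φ = 0.630062, sin λ = -0.050471, cos λ = 0.998726.
ΔN = −sin φ cos λ·ΔX − sin φ sin λ·ΔY + cos φ·ΔZ = −(0.776545)(0.998726)(192.7) − (0.776545)(-0.050471)(-14.2) + (0.630062)(128.6) = -68.98 m.

ΔN = -69.0 m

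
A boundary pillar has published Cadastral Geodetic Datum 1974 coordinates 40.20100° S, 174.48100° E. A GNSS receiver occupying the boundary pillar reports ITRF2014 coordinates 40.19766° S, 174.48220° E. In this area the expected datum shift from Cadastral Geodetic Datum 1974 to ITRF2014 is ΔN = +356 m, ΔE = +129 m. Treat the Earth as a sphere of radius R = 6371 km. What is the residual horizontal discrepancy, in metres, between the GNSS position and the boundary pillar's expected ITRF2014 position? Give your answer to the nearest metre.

31 m

Observed coordinate differences: Δφ = +0.00334°, Δλ = +0.00120°.
Converting to metres (1° lat = 111195 m, cos φ = 0.763785): observed ΔN = 371.4 m, observed ΔE = 101.9 m.
Subtracting the expected shift leaves a residual of 371.4 − (356) = 15.4 m north and 101.9 − (129) = -27.1 m east.
Residual distance = √(15.4² + (-27.1)²) = 31.2 m.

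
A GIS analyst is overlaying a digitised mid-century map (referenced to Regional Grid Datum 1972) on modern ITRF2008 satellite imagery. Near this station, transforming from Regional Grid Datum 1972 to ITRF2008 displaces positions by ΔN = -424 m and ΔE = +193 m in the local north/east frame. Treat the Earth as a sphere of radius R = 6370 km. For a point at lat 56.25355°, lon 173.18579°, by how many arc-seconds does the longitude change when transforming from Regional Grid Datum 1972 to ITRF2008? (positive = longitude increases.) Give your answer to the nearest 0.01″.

At latitude 56.25355°, cos φ = 0.555519.
One radian of longitude at latitude φ spans R cos φ, so Δλ = ΔE / (R cos φ) = 193.0 / (6370000 × 0.555519) = 5.4541e-05 rad = 11.250″.

Δλ = 11.25″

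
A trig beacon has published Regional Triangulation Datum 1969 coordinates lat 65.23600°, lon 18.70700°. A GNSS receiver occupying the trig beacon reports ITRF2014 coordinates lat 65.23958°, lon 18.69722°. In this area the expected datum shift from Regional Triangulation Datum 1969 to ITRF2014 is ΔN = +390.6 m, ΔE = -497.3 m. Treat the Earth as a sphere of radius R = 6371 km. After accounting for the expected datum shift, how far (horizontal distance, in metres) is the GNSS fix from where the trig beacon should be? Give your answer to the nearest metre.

42 m

Observed coordinate differences: Δφ = +0.00358°, Δλ = -0.00978°.
Converting to metres (1° lat = 111195 m, cos φ = 0.418882): observed ΔN = 398.1 m, observed ΔE = -455.5 m.
Subtracting the expected shift leaves a residual of 398.1 − (390.6) = 7.5 m north and -455.5 − (-497.3) = 41.8 m east.
Residual distance = √(7.5² + 41.8²) = 42.4 m.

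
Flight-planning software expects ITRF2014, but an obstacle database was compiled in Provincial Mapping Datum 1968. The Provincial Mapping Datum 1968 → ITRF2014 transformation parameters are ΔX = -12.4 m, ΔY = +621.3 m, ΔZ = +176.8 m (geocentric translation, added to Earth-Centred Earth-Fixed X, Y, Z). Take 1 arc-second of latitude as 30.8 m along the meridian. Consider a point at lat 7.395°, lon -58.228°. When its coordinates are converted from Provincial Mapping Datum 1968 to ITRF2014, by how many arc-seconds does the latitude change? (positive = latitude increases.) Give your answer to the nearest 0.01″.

sin φ = 0.128709, cos φ = 0.991682, sin λ = -0.850150, cos λ = 0.526540.
North component: ΔN = −sin φ cos λ·ΔX − sin φ sin λ·ΔY + cos φ·ΔZ = −(0.128709)(0.526540)(-12.4) − (0.128709)(-0.850150)(621.3) + (0.991682)(176.8) = 244.15 m.
1° of latitude spans 3600 × 30.80 = 110880 m, so Δφ = 244.15 / 110880 × 3600 = 7.927″.

Δφ = 7.93″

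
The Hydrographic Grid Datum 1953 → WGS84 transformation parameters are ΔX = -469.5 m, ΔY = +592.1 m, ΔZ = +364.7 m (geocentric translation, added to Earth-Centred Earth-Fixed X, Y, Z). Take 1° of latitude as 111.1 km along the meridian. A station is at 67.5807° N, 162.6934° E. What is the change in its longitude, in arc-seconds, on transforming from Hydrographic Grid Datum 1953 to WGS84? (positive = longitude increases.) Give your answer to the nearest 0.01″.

Δλ = -36.16″

sin φ = 0.924418, cos φ = 0.381382, sin λ = 0.297485, cos λ = -0.954727.
East component: ΔE = −sin λ·ΔX + cos λ·ΔY = −(0.297485)(-469.5) + (-0.954727)(592.1) = -425.62 m.
1° of latitude spans 111100 m; at latitude φ, 1° of longitude spans that × cos φ = 42371.5 m, so Δλ = -425.62 / 42371.5 × 3600 = -36.162″.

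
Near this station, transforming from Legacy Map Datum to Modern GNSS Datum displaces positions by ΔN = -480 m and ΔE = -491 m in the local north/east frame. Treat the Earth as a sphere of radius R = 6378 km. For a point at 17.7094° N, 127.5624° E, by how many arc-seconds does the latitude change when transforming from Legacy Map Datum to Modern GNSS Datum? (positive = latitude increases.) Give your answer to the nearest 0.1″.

On a sphere of radius R, 1 rad of latitude = R, so Δφ = ΔN / R = -480.0 / 6378000 = -7.5259e-05 rad = -15.523″.

Δφ = -15.5″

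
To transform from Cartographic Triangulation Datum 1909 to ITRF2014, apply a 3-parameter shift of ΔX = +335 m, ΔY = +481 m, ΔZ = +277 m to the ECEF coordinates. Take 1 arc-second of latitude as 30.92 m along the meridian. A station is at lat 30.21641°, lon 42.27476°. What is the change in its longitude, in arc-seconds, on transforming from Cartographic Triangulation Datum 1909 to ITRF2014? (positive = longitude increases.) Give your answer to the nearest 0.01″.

sin φ = 0.503267, cos φ = 0.864131, sin λ = 0.672687, cos λ = 0.739927.
East component: ΔE = −sin λ·ΔX + cos λ·ΔY = −(0.672687)(335) + (0.739927)(481) = 130.56 m.
1° of latitude spans 3600 × 30.92 = 111312 m; at latitude φ, 1° of longitude spans that × cos φ = 96188.1 m, so Δλ = 130.56 / 96188.1 × 3600 = 4.886″.

Δλ = 4.89″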